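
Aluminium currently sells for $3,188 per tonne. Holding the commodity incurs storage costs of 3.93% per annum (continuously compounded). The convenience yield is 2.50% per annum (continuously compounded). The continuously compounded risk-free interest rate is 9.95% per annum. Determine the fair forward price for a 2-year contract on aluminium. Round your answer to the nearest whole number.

$4,003 per tonne

Net carry = r + u − y = 0.0995 + 0.0393 − 0.0250 = 0.1138
F = S·e^((r+u−y)T) = 3188 · e^(0.1138 × 2) = 3188 · e^0.227600
= 3188 × 1.255583 = $4,003 per tonne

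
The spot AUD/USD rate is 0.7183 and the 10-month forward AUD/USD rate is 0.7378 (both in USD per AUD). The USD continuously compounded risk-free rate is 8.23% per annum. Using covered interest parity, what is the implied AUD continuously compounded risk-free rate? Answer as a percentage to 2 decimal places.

F = S·e^((r_USD − r_AUD)T) ⇒ r_AUD = r_USD − ln(F/S)/T
ln(0.7378/0.7183) = 0.026785; /(10/12) = 0.032142
r_AUD = 0.0823 − 0.032142 = 0.050158
r_AUD = 5.02%

5.02%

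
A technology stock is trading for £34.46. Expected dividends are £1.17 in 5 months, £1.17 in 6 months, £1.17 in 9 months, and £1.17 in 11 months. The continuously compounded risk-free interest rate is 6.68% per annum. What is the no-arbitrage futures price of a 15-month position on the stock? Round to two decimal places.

PV(dividends) I = 1.17·e^(−0.0668·5/12) + 1.17·e^(−0.0668·6/12) + 1.17·e^(−0.0668·9/12) + 1.17·e^(−0.0668·11/12)
I = 1.1379 + 1.1316 + 1.1128 + 1.1005 = 4.4828
F = (S − I)·e^(rT) = (34.46 − 4.4828) · e^(0.0668·15/12)
= 29.9772 · e^0.083500 = 29.9772 × 1.087085 = £32.59

£32.59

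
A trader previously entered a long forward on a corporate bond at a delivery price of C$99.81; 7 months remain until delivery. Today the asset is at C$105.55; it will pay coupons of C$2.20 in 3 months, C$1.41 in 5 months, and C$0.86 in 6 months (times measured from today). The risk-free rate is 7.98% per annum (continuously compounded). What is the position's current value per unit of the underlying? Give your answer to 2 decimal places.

PV(remaining coupons) I = 2.20·e^(−0.0798·3/12) + 1.41·e^(−0.0798·5/12) + 0.86·e^(−0.0798·6/12) = 4.3468
Current forward F = (S − I)·e^(rT) = (105.55 − 4.3468)·e^(0.0798·7/12) = 101.2032 × 1.047650 = 106.0255
Value (long) = (F − K)·e^(−rT) = (106.0255 − 99.81) × 0.954517 = 5.9328
Value = C$5.93

C$5.93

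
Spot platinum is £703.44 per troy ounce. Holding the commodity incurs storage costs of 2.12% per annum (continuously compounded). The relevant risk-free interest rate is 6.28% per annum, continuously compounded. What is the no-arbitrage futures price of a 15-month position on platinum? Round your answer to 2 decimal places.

£781.32 per troy ounce

Net carry = r + u − y = 0.0628 + 0.0212 − 0.0000 = 0.0840
F = S·e^((r+u−y)T) = 703.44 · e^(0.0840 × 15/12) = 703.44 · e^0.105000
= 703.44 × 1.110711 = £781.32 per troy ounce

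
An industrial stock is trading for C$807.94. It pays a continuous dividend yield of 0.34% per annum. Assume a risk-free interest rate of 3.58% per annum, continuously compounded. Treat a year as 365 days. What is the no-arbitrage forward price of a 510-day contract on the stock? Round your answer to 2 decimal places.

C$845.36

F = S·e^((r − q)T) = 807.94 · e^((0.0358 − 0.0034) × 510/365)
= 807.94 · e^0.045271 = 807.94 × 1.046311
F = C$845.36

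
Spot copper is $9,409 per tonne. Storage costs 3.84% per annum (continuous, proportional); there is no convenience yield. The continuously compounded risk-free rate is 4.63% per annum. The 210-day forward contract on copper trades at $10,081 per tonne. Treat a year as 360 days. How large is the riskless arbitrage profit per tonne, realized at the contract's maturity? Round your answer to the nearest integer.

$195 per tonne

Fair forward: F* = S·e^(carry·T), with carry = (r + u) = 0.0463 + 0.0384 = 0.0847
F* = 9409 · e^(0.0847 × 210/360) = 9409 · e^0.049408 = 9409 × 1.050649 = $9885.5564
Market $10081 > fair $9885.5564: forward overpriced → cash-and-carry (buy spot, short the forward).
At maturity, profit = |F_mkt − F*| = |10081 − 9885.5564| = $195 per tonne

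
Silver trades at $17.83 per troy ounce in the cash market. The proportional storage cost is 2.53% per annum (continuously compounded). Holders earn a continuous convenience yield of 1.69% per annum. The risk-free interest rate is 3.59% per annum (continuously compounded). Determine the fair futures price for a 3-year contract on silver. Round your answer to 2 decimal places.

Net carry = r + u − y = 0.0359 + 0.0253 − 0.0169 = 0.0443
F = S·e^((r+u−y)T) = 17.83 · e^(0.0443 × 3) = 17.83 · e^0.132900
= 17.83 × 1.142136 = $20.36 per troy ounce

$20.36 per troy ounce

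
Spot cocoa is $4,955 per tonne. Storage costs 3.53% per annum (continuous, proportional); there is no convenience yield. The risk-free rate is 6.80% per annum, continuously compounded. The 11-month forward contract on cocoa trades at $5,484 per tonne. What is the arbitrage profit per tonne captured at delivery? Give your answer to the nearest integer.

$37 per tonne

Fair forward: F* = S·e^(carry·T), with carry = (r + u) = 0.0680 + 0.0353 = 0.1033
F* = 4955 · e^(0.1033 × 11/12) = 4955 · e^0.094692 = 4955 × 1.099320 = $5447.1306
Market $5484 > fair $5447.1306: forward overpriced → cash-and-carry (buy spot, short the forward).
At maturity, profit = |F_mkt − F*| = |5484 − 5447.1306| = $37 per tonne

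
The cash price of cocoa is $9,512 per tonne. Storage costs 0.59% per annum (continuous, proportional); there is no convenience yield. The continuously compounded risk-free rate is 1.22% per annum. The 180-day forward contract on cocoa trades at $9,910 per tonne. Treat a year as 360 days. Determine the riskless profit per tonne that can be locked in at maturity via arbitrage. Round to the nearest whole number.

Fair forward: F* = S·e^(carry·T), with carry = (r + u) = 0.0122 + 0.0059 = 0.0181
F* = 9512 · e^(0.0181 × 180/360) = 9512 · e^0.009050 = 9512 × 1.009091 = $9598.4736
Market $9910 > fair $9598.4736: forward overpriced → cash-and-carry (buy spot, short the forward).
At maturity, profit = |F_mkt − F*| = |9910 − 9598.4736| = $312 per tonne

$312 per tonne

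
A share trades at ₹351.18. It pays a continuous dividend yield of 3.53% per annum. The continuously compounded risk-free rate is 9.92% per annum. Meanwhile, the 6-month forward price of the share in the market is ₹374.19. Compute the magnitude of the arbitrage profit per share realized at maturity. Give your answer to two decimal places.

₹11.61 per share

Fair forward: F* = S·e^(carry·T), with carry = (r − q) = 0.0992 − 0.0353 = 0.0639
F* = 351.18 · e^(0.0639 × 6/12) = 351.18 · e^0.031950 = 351.18 × 1.032466 = ₹362.5814
Market ₹374.19 > fair ₹362.5814: forward overpriced → cash-and-carry (buy spot, short the forward).
At maturity, profit = |F_mkt − F*| = |374.19 − 362.5814| = ₹11.61 per share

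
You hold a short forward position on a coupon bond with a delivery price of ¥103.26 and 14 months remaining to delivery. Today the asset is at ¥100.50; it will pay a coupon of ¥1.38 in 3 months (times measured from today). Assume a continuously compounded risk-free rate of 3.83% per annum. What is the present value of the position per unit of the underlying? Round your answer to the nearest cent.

PV(remaining coupons) I = 1.38·e^(−0.0383·3/12) = 1.3668
Current forward F = (S − I)·e^(rT) = (100.50 − 1.3668)·e^(0.0383·14/12) = 99.1332 × 1.045697 = 103.6633
Value (long) = (F − K)·e^(−rT) = (103.6633 − 103.26) × 0.956300 = 0.3857
Short position value = −(long value) = -¥0.39

-¥0.39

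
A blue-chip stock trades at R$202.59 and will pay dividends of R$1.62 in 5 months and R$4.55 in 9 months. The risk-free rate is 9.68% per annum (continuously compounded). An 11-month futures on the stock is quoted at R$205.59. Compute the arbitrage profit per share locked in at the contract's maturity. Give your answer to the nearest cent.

R$9.47 per share

PV(dividends) I = 1.62·e^(−0.0968·5/12) + 4.55·e^(−0.0968·9/12) = 5.7873
Fair futures F* = (S − I)·e^(rT) = (202.59 − 5.7873)·e^0.088733 = 196.8027 × 1.092789 = 215.0638
Market R$205.59 < fair 215.0638: forward underpriced → reverse cash-and-carry (short the stock, invest proceeds at r, pay the dividends, go long the forward).
Profit at T = |F_mkt − F*| = |205.59 − 215.0638| = R$9.47 per share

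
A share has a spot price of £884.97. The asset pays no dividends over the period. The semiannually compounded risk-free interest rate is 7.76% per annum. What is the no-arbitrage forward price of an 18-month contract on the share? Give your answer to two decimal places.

F = S · (1+r/2)^(2T)
= 884.97 × 1.120975
F = £992.03

£992.03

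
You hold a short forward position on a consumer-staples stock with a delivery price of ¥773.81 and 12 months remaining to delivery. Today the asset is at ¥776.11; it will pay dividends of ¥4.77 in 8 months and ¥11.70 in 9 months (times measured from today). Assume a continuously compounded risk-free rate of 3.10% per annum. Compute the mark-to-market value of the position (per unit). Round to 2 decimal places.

-¥9.82

PV(remaining dividends) I = 4.77·e^(−0.0310·8/12) + 11.70·e^(−0.0310·9/12) = 16.1035
Current forward F = (S − I)·e^(rT) = (776.11 − 16.1035)·e^(0.0310·12/12) = 760.0065 × 1.031486 = 783.9361
Value (long) = (F − K)·e^(−rT) = (783.9361 − 773.81) × 0.969476 = 9.8170
Short position value = −(long value) = -¥9.82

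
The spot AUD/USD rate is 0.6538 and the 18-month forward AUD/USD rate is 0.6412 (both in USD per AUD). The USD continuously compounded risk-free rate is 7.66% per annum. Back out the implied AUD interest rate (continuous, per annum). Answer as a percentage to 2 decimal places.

F = S·e^((r_USD − r_AUD)T) ⇒ r_AUD = r_USD − ln(F/S)/T
ln(0.6412/0.6538) = -0.019460; /(18/12) = -0.012973
r_AUD = 0.0766 + 0.012973 = 0.089573
r_AUD = 8.96%

8.96%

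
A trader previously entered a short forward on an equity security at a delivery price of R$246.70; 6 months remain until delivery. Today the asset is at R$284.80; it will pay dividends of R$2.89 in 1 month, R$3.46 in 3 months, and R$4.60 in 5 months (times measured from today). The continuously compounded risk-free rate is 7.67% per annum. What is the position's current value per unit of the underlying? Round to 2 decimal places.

-R$36.66

PV(remaining dividends) I = 2.89·e^(−0.0767·1/12) + 3.46·e^(−0.0767·3/12) + 4.60·e^(−0.0767·5/12) = 10.7212
Current forward F = (S − I)·e^(rT) = (284.80 − 10.7212)·e^(0.0767·6/12) = 274.0788 × 1.039095 = 284.7939
Value (long) = (F − K)·e^(−rT) = (284.7939 − 246.70) × 0.962376 = 36.6607
Short position value = −(long value) = -R$36.66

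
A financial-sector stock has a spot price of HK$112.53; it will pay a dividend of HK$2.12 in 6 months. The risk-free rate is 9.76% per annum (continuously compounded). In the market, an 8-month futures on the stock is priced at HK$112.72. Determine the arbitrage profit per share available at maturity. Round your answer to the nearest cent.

PV(dividends) I = 2.12·e^(−0.0976·6/12) = 2.0190
Fair futures F* = (S − I)·e^(rT) = (112.53 − 2.0190)·e^0.065067 = 110.5110 × 1.067231 = 117.9408
Market HK$112.72 < fair 117.9408: forward underpriced → reverse cash-and-carry (short the stock, invest proceeds at r, pay the dividends, go long the forward).
Profit at T = |F_mkt − F*| = |112.72 − 117.9408| = HK$5.22 per share

HK$5.22 per share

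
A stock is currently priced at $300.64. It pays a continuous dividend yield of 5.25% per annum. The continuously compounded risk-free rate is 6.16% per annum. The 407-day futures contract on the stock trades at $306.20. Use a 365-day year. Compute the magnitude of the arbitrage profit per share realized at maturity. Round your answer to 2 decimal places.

$2.49 per share

Fair futures: F* = S·e^(carry·T), with carry = (r − q) = 0.0616 − 0.0525 = 0.0091
F* = 300.64 · e^(0.0091 × 407/365) = 300.64 · e^0.010147 = 300.64 × 1.010199 = $303.7062
Market $306.20 > fair $303.7062: forward overpriced → cash-and-carry (buy spot, short the forward).
At maturity, profit = |F_mkt − F*| = |306.20 − 303.7062| = $2.49 per share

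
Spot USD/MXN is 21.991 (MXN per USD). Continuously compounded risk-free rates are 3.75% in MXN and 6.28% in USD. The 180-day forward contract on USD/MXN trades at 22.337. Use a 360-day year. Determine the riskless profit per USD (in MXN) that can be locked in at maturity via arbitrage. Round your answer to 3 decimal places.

Fair forward: F* = S·e^(carry·T), with carry = (r_MXN − r_USD) = 0.0375 − 0.0628 = -0.0253
F* = 21.991 · e^(-0.0253 × 180/360) = 21.991 · e^-0.012650 = 21.991 × 0.987430 = 21.7146
Market 22.337 > fair 21.7146: forward overpriced → cash-and-carry (buy spot, short the forward).
At maturity, profit = |F_mkt − F*| = |22.337 − 21.7146| = 0.622 per USD (in MXN)

0.622 per USD (in MXN)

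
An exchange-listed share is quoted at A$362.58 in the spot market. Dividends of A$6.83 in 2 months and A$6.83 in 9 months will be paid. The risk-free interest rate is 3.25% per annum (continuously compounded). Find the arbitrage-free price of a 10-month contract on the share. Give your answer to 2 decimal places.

PV(dividends) I = 6.83·e^(−0.0325·2/12) + 6.83·e^(−0.0325·9/12)
I = 6.7931 + 6.6655 = 13.4586
F = (S − I)·e^(rT) = (362.58 − 13.4586) · e^(0.0325·10/12)
= 349.1214 · e^0.027083 = 349.1214 × 1.027453 = A$358.71

A$358.71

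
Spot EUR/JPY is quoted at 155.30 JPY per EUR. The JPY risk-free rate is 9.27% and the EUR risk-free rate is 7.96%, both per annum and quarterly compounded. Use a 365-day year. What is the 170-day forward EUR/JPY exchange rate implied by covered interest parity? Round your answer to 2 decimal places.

By covered interest parity, F = S · (1+r_JPY/4)^(4T) / (1+r_EUR/4)^(4T)
= 155.30 × 1.043607 / 1.037392 = 155.30 × 1.005991
F = 156.23 JPY per EUR

156.23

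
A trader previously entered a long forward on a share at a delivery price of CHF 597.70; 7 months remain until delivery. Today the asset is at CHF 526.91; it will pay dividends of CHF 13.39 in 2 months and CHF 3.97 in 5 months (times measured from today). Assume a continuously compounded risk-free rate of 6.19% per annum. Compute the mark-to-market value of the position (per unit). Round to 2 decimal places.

PV(remaining dividends) I = 13.39·e^(−0.0619·2/12) + 3.97·e^(−0.0619·5/12) = 17.1215
Current forward F = (S − I)·e^(rT) = (526.91 − 17.1215)·e^(0.0619·7/12) = 509.7885 × 1.036768 = 528.5324
Value (long) = (F − K)·e^(−rT) = (528.5324 − 597.70) × 0.964536 = -66.7146
Value = -CHF 66.71

-CHF 66.71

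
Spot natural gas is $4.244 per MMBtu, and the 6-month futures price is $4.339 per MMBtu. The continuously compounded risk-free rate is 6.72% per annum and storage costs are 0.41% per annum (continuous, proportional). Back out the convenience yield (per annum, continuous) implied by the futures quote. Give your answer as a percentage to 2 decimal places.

2.70%

F = S·e^((r+u−y)T) ⇒ (r+u−y) = ln(F/S)/T
ln(4.339/4.244) = 0.022138; /T ⇒ 0.044276
y = r + u − ln(F/S)/T = 0.0672 + 0.0041 − 0.044276 = 0.027024
y = 2.70%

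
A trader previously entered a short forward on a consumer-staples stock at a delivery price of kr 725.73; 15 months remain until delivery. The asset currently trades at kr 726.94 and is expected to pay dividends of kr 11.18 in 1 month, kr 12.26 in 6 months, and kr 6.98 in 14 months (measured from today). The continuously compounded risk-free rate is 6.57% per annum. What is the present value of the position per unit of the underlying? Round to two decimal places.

-kr 28.98

PV(remaining dividends) I = 11.18·e^(−0.0657·1/12) + 12.26·e^(−0.0657·6/12) + 6.98·e^(−0.0657·14/12) = 29.4477
Current forward F = (S − I)·e^(rT) = (726.94 − 29.4477)·e^(0.0657·15/12) = 697.4923 × 1.085592 = 757.1921
Value (long) = (F − K)·e^(−rT) = (757.1921 − 725.73) × 0.921157 = 28.9815
Short position value = −(long value) = -kr 28.98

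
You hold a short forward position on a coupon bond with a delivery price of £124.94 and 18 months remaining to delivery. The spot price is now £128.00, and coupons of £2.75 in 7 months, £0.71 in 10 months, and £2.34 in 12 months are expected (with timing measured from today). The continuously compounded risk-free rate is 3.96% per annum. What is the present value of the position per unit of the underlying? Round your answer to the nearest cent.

-£4.64

PV(remaining coupons) I = 2.75·e^(−0.0396·7/12) + 0.71·e^(−0.0396·10/12) + 2.34·e^(−0.0396·12/12) = 5.6233
Current forward F = (S − I)·e^(rT) = (128.00 − 5.6233)·e^(0.0396·18/12) = 122.3767 × 1.061200 = 129.8662
Value (long) = (F − K)·e^(−rT) = (129.8662 − 124.94) × 0.942330 = 4.6421
Short position value = −(long value) = -£4.64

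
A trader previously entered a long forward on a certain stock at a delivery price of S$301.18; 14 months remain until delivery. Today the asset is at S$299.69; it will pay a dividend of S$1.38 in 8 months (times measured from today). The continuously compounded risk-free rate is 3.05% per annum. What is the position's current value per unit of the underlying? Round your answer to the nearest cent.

PV(remaining dividends) I = 1.38·e^(−0.0305·8/12) = 1.3522
Current forward F = (S − I)·e^(rT) = (299.69 − 1.3522)·e^(0.0305·14/12) = 298.3378 × 1.036224 = 309.1448
Value (long) = (F − K)·e^(−rT) = (309.1448 − 301.18) × 0.965042 = 7.6864
Value = S$7.69

S$7.69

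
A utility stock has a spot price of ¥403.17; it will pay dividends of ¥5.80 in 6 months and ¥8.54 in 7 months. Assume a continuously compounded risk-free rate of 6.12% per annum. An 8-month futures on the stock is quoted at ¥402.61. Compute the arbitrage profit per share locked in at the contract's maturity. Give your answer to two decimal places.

¥2.91 per share

PV(dividends) I = 5.80·e^(−0.0612·6/12) + 8.54·e^(−0.0612·7/12) = 13.8657
Fair futures F* = (S − I)·e^(rT) = (403.17 − 13.8657)·e^0.040800 = 389.3043 × 1.041644 = 405.5165
Market ¥402.61 < fair 405.5165: forward underpriced → reverse cash-and-carry (short the stock, invest proceeds at r, pay the dividends, go long the forward).
Profit at T = |F_mkt − F*| = |402.61 − 405.5165| = ¥2.91 per share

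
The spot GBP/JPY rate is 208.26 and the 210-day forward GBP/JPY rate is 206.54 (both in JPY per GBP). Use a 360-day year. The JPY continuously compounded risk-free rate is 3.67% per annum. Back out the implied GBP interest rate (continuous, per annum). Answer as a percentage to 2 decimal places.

5.09%

F = S·e^((r_JPY − r_GBP)T) ⇒ r_GBP = r_JPY − ln(F/S)/T
ln(206.54/208.26) = -0.008293; /(210/360) = -0.014217
r_GBP = 0.0367 + 0.014217 = 0.050917
r_GBP = 5.09%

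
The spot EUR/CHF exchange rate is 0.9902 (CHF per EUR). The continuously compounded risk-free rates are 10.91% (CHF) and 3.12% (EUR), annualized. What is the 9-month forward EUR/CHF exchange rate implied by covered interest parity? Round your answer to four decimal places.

F = S·e^((r_CHF − r_EUR)T) = 0.9902 · e^((0.1091 − 0.0312) × 9/12)
= 0.9902 · e^0.058425 = 0.9902 × 1.060165
F = 1.0498 CHF per EUR

1.0498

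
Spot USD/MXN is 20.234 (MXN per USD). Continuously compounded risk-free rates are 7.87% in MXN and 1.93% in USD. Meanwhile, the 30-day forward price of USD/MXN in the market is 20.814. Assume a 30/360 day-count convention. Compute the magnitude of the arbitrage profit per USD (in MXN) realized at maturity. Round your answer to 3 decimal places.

0.480 per USD (in MXN)

Fair forward: F* = S·e^(carry·T), with carry = (r_MXN − r_USD) = 0.0787 − 0.0193 = 0.0594
F* = 20.234 · e^(0.0594 × 30/360) = 20.234 · e^0.004950 = 20.234 × 1.004962 = 20.3344
Market 20.814 > fair 20.3344: forward overpriced → cash-and-carry (buy spot, short the forward).
At maturity, profit = |F_mkt − F*| = |20.814 − 20.3344| = 0.480 per USD (in MXN)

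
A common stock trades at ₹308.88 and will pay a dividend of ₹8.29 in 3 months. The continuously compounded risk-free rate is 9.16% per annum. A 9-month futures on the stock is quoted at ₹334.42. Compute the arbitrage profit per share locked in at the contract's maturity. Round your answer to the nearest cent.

PV(dividends) I = 8.29·e^(−0.0916·3/12) = 8.1023
Fair futures F* = (S − I)·e^(rT) = (308.88 − 8.1023)·e^0.068700 = 300.7777 × 1.071115 = 322.1675
Market ₹334.42 > fair 322.1675: forward overpriced → cash-and-carry (borrow at r, buy the stock and collect the dividends, short the forward).
Profit at T = |F_mkt − F*| = |334.42 − 322.1675| = ₹12.25 per share

₹12.25 per share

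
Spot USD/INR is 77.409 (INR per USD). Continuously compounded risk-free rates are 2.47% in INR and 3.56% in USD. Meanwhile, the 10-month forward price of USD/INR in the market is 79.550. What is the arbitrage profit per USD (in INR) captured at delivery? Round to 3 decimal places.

Fair forward: F* = S·e^(carry·T), with carry = (r_INR − r_USD) = 0.0247 − 0.0356 = -0.0109
F* = 77.409 · e^(-0.0109 × 10/12) = 77.409 · e^-0.009083 = 77.409 × 0.990958 = 76.7091
Market 79.550 > fair 76.7091: forward overpriced → cash-and-carry (buy spot, short the forward).
At maturity, profit = |F_mkt − F*| = |79.550 − 76.7091| = 2.841 per USD (in INR)

2.841 per USD (in INR)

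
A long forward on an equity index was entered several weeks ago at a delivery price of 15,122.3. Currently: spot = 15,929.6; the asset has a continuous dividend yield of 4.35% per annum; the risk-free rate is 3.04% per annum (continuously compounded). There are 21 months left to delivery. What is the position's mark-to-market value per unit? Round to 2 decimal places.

423.15

Current fair forward for the remaining 21 months: F = S·e^((r − q)·T), (r − q) = 0.0304 − 0.0435 = -0.0131
F = 15929.6 · e^(-0.0131 × 21/12) = 15929.6 × 0.97733578 = 15568.5680
Value of long forward = (F − K)·e^(−rT) = (15568.5680 − 15122.3) · e^(−0.0304·21/12)
= 446.2680 × 0.94819036 = 423.15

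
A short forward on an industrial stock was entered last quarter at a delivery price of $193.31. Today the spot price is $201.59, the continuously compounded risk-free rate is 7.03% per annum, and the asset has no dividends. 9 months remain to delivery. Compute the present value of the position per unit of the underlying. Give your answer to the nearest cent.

Current fair forward for the remaining 9 months: F = S·e^(r·T), r = 0.0703
F = 201.59 · e^(0.0703 × 9/12) = 201.59 × 1.054140 = 212.5041
Value of long forward = (F − K)·e^(−rT) = (212.5041 − 193.31) · e^(−0.0703·9/12)
= 19.1941 × 0.948641 = 18.21
Short position value = −(long value) = -$18.21

-$18.21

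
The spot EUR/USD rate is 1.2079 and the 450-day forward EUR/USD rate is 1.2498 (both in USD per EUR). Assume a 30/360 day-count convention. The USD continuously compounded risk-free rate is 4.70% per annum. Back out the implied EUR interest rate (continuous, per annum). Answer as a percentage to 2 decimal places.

1.97%

F = S·e^((r_USD − r_EUR)T) ⇒ r_EUR = r_USD − ln(F/S)/T
ln(1.2498/1.2079) = 0.034100; /(450/360) = 0.027280
r_EUR = 0.0470 − 0.027280 = 0.019720
r_EUR = 1.97%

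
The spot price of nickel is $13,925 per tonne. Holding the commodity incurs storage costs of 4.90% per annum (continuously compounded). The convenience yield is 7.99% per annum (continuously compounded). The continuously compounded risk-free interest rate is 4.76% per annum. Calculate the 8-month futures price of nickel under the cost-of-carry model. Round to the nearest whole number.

Net carry = r + u − y = 0.0476 + 0.0490 − 0.0799 = 0.0167
F = S·e^((r+u−y)T) = 13925 · e^(0.0167 × 8/12) = 13925 · e^0.011133
= 13925 × 1.011195 = $14,081 per tonne

$14,081 per tonne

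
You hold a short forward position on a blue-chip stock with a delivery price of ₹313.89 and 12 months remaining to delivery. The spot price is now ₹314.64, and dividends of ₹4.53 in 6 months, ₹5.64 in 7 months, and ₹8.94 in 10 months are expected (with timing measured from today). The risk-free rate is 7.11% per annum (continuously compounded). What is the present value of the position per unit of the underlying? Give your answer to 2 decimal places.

PV(remaining dividends) I = 4.53·e^(−0.0711·6/12) + 5.64·e^(−0.0711·7/12) + 8.94·e^(−0.0711·10/12) = 18.2083
Current forward F = (S − I)·e^(rT) = (314.64 − 18.2083)·e^(0.0711·12/12) = 296.4317 × 1.073689 = 318.2755
Value (long) = (F − K)·e^(−rT) = (318.2755 − 313.89) × 0.931369 = 4.0845
Short position value = −(long value) = -₹4.08

-₹4.08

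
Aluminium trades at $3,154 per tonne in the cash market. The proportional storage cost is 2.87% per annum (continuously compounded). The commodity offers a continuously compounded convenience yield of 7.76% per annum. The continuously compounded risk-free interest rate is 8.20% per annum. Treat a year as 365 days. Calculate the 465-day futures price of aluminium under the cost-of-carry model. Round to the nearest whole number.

$3,290 per tonne

Net carry = r + u − y = 0.0820 + 0.0287 − 0.0776 = 0.0331
F = S·e^((r+u−y)T) = 3154 · e^(0.0331 × 465/365) = 3154 · e^0.042168
= 3154 × 1.043070 = $3,290 per tonne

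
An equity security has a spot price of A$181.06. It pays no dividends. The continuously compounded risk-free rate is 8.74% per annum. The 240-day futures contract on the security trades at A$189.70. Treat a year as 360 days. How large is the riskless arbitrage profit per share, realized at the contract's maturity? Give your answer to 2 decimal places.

A$2.22 per share

Fair futures: F* = S·e^(carry·T), with carry = r = 0.0874
F* = 181.06 · e^(0.0874 × 240/360) = 181.06 · e^0.058267 = 181.06 × 1.059998 = A$191.9232
Market A$189.70 < fair A$191.9232: forward underpriced → reverse cash-and-carry (short spot, go long the forward).
At maturity, profit = |F_mkt − F*| = |189.70 − 191.9232| = A$2.22 per share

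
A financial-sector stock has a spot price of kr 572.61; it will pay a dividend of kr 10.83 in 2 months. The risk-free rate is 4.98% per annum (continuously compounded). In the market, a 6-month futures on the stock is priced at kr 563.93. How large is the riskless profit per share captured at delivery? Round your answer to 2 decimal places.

PV(dividends) I = 10.83·e^(−0.0498·2/12) = 10.7405
Fair futures F* = (S − I)·e^(rT) = (572.61 − 10.7405)·e^0.024900 = 561.8695 × 1.025213 = 576.0359
Market kr 563.93 < fair 576.0359: forward underpriced → reverse cash-and-carry (short the stock, invest proceeds at r, pay the dividends, go long the forward).
Profit at T = |F_mkt − F*| = |563.93 − 576.0359| = kr 12.11 per share

kr 12.11 per share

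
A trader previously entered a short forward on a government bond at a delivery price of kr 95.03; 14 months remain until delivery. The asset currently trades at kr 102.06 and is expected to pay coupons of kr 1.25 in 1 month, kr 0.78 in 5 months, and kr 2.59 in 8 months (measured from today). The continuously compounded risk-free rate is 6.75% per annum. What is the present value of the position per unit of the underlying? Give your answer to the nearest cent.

-kr 9.75

PV(remaining coupons) I = 1.25·e^(−0.0675·1/12) + 0.78·e^(−0.0675·5/12) + 2.59·e^(−0.0675·8/12) = 4.4774
Current forward F = (S − I)·e^(rT) = (102.06 − 4.4774)·e^(0.0675·14/12) = 97.5826 × 1.081934 = 105.5779
Value (long) = (F − K)·e^(−rT) = (105.5779 − 95.03) × 0.924271 = 9.7491
Short position value = −(long value) = -kr 9.75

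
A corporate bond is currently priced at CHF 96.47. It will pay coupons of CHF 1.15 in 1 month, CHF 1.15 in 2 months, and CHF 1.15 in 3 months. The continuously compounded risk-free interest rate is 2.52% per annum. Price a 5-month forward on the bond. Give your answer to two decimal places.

CHF 94.02

PV(coupons) I = 1.15·e^(−0.0252·1/12) + 1.15·e^(−0.0252·2/12) + 1.15·e^(−0.0252·3/12)
I = 1.1476 + 1.1452 + 1.1428 = 3.4356
F = (S − I)·e^(rT) = (96.47 − 3.4356) · e^(0.0252·5/12)
= 93.0344 · e^0.010500 = 93.0344 × 1.010555 = CHF 94.02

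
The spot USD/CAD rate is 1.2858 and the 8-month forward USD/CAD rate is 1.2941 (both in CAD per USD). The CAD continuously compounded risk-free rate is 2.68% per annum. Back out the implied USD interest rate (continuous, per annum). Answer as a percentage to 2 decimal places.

F = S·e^((r_CAD − r_USD)T) ⇒ r_USD = r_CAD − ln(F/S)/T
ln(1.2941/1.2858) = 0.006434; /(8/12) = 0.009651
r_USD = 0.0268 − 0.009651 = 0.017149
r_USD = 1.71%

1.71%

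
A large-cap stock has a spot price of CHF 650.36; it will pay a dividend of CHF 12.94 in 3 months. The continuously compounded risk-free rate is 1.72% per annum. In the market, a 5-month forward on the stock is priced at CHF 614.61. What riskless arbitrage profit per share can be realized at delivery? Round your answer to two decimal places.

CHF 27.45 per share

PV(dividends) I = 12.94·e^(−0.0172·3/12) = 12.8845
Fair forward F* = (S − I)·e^(rT) = (650.36 − 12.8845)·e^0.007167 = 637.4755 × 1.007193 = 642.0609
Market CHF 614.61 < fair 642.0609: forward underpriced → reverse cash-and-carry (short the stock, invest proceeds at r, pay the dividends, go long the forward).
Profit at T = |F_mkt − F*| = |614.61 − 642.0609| = CHF 27.45 per share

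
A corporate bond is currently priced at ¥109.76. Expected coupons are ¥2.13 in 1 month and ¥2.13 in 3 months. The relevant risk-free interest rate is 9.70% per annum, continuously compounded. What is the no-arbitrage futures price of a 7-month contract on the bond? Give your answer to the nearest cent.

¥111.71

PV(coupons) I = 2.13·e^(−0.0970·1/12) + 2.13·e^(−0.0970·3/12)
I = 2.1129 + 2.0790 = 4.1919
F = (S − I)·e^(rT) = (109.76 − 4.1919) · e^(0.0970·7/12)
= 105.5681 · e^0.056583 = 105.5681 × 1.058214 = ¥111.71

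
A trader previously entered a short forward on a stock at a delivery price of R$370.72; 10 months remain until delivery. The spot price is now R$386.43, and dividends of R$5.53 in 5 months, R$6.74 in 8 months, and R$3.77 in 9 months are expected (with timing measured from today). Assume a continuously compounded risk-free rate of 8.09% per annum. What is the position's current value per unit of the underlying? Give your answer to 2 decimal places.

-R$24.60

PV(remaining dividends) I = 5.53·e^(−0.0809·5/12) + 6.74·e^(−0.0809·8/12) + 3.77·e^(−0.0809·9/12) = 15.2809
Current forward F = (S − I)·e^(rT) = (386.43 − 15.2809)·e^(0.0809·10/12) = 371.1491 × 1.069741 = 397.0334
Value (long) = (F − K)·e^(−rT) = (397.0334 − 370.72) × 0.934806 = 24.5979
Short position value = −(long value) = -R$24.60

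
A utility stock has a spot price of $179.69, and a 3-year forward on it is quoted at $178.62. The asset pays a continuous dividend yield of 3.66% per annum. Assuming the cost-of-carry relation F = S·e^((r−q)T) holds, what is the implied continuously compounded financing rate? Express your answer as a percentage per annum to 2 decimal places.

3.46%

From F = S·e^((r−q)T): (r − q) = ln(F/S)/T
ln(178.62/179.69) = ln(0.994045) = -0.005973
(r − q) = -0.005973 / (3) = -0.001991
r = ln(F/S)/T + q = -0.001991 + 0.0366 = 0.034609
r = 3.46%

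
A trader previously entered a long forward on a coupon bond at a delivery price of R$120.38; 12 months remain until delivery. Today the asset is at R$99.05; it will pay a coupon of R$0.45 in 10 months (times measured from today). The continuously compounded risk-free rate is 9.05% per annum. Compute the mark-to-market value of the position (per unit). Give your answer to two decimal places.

PV(remaining coupons) I = 0.45·e^(−0.0905·10/12) = 0.4173
Current forward F = (S − I)·e^(rT) = (99.05 − 0.4173)·e^(0.0905·12/12) = 98.6327 × 1.094722 = 107.9754
Value (long) = (F − K)·e^(−rT) = (107.9754 − 120.38) × 0.913474 = -11.3313
Value = -R$11.33

-R$11.33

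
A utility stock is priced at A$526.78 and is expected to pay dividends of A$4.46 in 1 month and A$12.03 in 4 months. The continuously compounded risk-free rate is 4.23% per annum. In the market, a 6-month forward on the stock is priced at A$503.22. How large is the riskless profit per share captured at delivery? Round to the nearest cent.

A$18.17 per share

PV(dividends) I = 4.46·e^(−0.0423·1/12) + 12.03·e^(−0.0423·4/12) = 16.3059
Fair forward F* = (S − I)·e^(rT) = (526.78 − 16.3059)·e^0.021150 = 510.4741 × 1.021375 = 521.3855
Market A$503.22 < fair 521.3855: forward underpriced → reverse cash-and-carry (short the stock, invest proceeds at r, pay the dividends, go long the forward).
Profit at T = |F_mkt − F*| = |503.22 − 521.3855| = A$18.17 per share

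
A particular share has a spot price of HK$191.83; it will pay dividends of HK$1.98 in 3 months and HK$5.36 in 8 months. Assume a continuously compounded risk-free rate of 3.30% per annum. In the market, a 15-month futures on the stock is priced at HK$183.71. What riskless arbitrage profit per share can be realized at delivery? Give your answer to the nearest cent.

PV(dividends) I = 1.98·e^(−0.0330·3/12) + 5.36·e^(−0.0330·8/12) = 7.2071
Fair futures F* = (S − I)·e^(rT) = (191.83 − 7.2071)·e^0.041250 = 184.6229 × 1.042113 = 192.3979
Market HK$183.71 < fair 192.3979: forward underpriced → reverse cash-and-carry (short the stock, invest proceeds at r, pay the dividends, go long the forward).
Profit at T = |F_mkt − F*| = |183.71 − 192.3979| = HK$8.69 per share

HK$8.69 per share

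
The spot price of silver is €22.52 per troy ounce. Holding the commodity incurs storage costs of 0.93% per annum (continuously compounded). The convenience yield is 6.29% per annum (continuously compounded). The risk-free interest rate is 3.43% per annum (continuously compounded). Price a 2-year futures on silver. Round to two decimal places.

Net carry = r + u − y = 0.0343 + 0.0093 − 0.0629 = -0.0193
F = S·e^((r+u−y)T) = 22.52 · e^(-0.0193 × 2) = 22.52 · e^-0.038600
= 22.52 × 0.962135 = €21.67 per troy ounce

€21.67 per troy ounce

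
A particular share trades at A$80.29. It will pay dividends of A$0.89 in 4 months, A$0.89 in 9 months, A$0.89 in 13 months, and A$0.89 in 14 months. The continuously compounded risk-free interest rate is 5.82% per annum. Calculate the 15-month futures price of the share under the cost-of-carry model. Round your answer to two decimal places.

PV(dividends) I = 0.89·e^(−0.0582·4/12) + 0.89·e^(−0.0582·9/12) + 0.89·e^(−0.0582·13/12) + 0.89·e^(−0.0582·14/12)
I = 0.8729 + 0.8520 + 0.8356 + 0.8316 = 3.3921
F = (S − I)·e^(rT) = (80.29 − 3.3921) · e^(0.0582·15/12)
= 76.8979 · e^0.072750 = 76.8979 × 1.075462 = A$82.70

A$82.70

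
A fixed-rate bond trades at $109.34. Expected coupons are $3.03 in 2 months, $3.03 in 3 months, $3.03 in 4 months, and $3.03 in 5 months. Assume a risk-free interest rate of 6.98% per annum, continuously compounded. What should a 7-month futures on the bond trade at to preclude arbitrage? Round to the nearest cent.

PV(coupons) I = 3.03·e^(−0.0698·2/12) + 3.03·e^(−0.0698·3/12) + 3.03·e^(−0.0698·4/12) + 3.03·e^(−0.0698·5/12)
I = 2.9950 + 2.9776 + 2.9603 + 2.9431 = 11.8760
F = (S − I)·e^(rT) = (109.34 − 11.8760) · e^(0.0698·7/12)
= 97.4640 · e^0.040717 = 97.4640 × 1.041557 = $101.51

$101.51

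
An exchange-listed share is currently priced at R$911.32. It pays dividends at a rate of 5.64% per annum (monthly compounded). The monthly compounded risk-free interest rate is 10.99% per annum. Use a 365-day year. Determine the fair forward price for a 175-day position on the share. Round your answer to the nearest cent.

R$934.83

F = S · (1+r/12)^(12T) / (1+q/12)^(12T)
= 911.32 × 1.053852 / 1.027345 = 911.32 × 1.025801
F = R$934.83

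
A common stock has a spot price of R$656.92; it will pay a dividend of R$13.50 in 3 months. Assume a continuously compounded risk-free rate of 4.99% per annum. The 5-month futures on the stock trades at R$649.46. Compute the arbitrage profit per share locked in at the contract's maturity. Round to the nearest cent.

R$7.65 per share

PV(dividends) I = 13.50·e^(−0.0499·3/12) = 13.3326
Fair futures F* = (S − I)·e^(rT) = (656.92 − 13.3326)·e^0.020792 = 643.5874 × 1.021010 = 657.1092
Market R$649.46 < fair 657.1092: forward underpriced → reverse cash-and-carry (short the stock, invest proceeds at r, pay the dividends, go long the forward).
Profit at T = |F_mkt − F*| = |649.46 − 657.1092| = R$7.65 per share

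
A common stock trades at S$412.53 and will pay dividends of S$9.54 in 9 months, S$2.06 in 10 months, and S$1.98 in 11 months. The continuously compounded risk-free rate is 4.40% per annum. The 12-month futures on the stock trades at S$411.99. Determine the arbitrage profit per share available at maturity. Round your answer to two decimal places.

PV(dividends) I = 9.54·e^(−0.0440·9/12) + 2.06·e^(−0.0440·10/12) + 1.98·e^(−0.0440·11/12) = 13.1179
Fair futures F* = (S − I)·e^(rT) = (412.53 − 13.1179)·e^0.044000 = 399.4121 × 1.044982 = 417.3785
Market S$411.99 < fair 417.3785: forward underpriced → reverse cash-and-carry (short the stock, invest proceeds at r, pay the dividends, go long the forward).
Profit at T = |F_mkt − F*| = |411.99 − 417.3785| = S$5.39 per share

S$5.39 per share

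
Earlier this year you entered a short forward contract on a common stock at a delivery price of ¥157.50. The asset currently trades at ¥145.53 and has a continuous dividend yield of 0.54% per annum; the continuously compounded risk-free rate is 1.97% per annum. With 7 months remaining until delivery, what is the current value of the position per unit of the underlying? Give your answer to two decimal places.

¥10.63

Current fair forward for the remaining 7 months: F = S·e^((r − q)·T), (r − q) = 0.0197 − 0.0054 = 0.0143
F = 145.53 · e^(0.0143 × 7/12) = 145.53 × 1.008377 = 146.7491
Value of long forward = (F − K)·e^(−rT) = (146.7491 − 157.50) · e^(−0.0197·7/12)
= -10.7509 × 0.988574 = -10.63
Short position value = −(long value) = ¥10.63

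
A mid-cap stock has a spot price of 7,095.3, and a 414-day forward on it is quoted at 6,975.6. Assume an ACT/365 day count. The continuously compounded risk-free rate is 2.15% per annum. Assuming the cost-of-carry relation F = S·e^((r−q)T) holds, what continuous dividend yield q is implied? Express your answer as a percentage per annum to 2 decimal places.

3.65%

From F = S·e^((r−q)T): (r − q) = ln(F/S)/T
ln(6975.6/7095.3) = ln(0.983130) = -0.017014
(r − q) = -0.017014 / (414/365) = -0.015000
q = r − ln(F/S)/T = 0.0215 + 0.015000 = 0.036500
q = 3.65%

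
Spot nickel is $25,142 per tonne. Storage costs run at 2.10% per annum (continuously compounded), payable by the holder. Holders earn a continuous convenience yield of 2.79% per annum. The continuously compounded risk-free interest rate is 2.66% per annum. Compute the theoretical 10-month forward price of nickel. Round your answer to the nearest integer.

Net carry = r + u − y = 0.0266 + 0.0210 − 0.0279 = 0.0197
F = S·e^((r+u−y)T) = 25142 · e^(0.0197 × 10/12) = 25142 · e^0.016417
= 25142 × 1.016552 = $25,558 per tonne

$25,558 per tonne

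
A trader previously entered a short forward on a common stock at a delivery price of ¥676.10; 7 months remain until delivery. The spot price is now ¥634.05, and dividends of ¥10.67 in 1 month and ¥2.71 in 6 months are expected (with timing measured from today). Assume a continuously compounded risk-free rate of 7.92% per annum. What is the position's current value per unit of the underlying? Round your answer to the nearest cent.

¥24.73

PV(remaining dividends) I = 10.67·e^(−0.0792·1/12) + 2.71·e^(−0.0792·6/12) = 13.2046
Current forward F = (S − I)·e^(rT) = (634.05 − 13.2046)·e^(0.0792·7/12) = 620.8454 × 1.047284 = 650.2015
Value (long) = (F − K)·e^(−rT) = (650.2015 − 676.10) × 0.954851 = -24.7292
Short position value = −(long value) = ¥24.73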